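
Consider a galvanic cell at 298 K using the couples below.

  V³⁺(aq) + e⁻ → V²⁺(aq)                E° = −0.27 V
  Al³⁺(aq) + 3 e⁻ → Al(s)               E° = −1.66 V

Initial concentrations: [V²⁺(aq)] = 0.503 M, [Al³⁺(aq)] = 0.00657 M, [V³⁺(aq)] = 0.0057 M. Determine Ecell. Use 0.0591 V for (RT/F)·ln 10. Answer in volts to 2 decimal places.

The V³⁺/V²⁺ couple has the more positive E°, so it is the cathode; Al³⁺/Al is the anode.
The standard potential is −0.27 − (−1.66) = +1.39 V and the balanced reaction transfers n = 3 electrons.
For the overall reaction 3 V³⁺(aq) + Al(s) → 3 V²⁺(aq) + Al³⁺(aq), Q = ([V²⁺(aq)]^3·[Al³⁺(aq)]) / [V³⁺(aq)]^3 = 4.51×10^3, giving log Q = 3.655.
Applying E = E° − (RT ln10/nF)·log Q gives +1.39 − (0.0591/3)(3.655) = +1.32 V.

+1.32 V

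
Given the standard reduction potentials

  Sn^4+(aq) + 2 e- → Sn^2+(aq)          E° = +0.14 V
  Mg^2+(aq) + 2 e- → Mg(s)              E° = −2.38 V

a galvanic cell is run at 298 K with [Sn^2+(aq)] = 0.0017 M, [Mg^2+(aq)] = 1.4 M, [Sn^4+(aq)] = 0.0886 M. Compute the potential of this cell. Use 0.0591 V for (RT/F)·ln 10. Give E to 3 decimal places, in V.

Since E°(Sn⁴⁺/Sn²⁺) > E°(Mg²⁺/Mg), Sn⁴⁺/Sn²⁺ serves as the cathode.
The standard potential is +0.14 − (−2.38) = +2.52 V and the balanced reaction transfers n = 2 electrons.
The balanced reaction is Sn^4+(aq) + Mg(s) → Sn^2+(aq) + Mg^2+(aq), so Q = ([Sn^2+(aq)]·[Mg^2+(aq)]) / [Sn^4+(aq)] = 0.0269 and log Q = −1.571.
By the Nernst equation, E = +2.52 − (0.0591/2)·(−1.571) = +2.566 V.

+2.566 V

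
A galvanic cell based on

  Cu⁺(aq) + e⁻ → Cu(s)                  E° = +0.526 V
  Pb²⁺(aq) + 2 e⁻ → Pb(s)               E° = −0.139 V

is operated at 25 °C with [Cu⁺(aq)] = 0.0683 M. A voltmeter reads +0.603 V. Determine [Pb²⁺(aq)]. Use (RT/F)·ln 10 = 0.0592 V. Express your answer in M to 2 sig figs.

With Cu⁺/Cu at the cathode and Pb²⁺/Pb at the anode, E°cell = +0.526 − (−0.139) = +0.665 V (n = 2).
Rearranging E = E° − (0.0592/n)·log Q gives log Q = 2(+0.665 − (+0.603))/0.0592 = 2.095.
For 2 Cu⁺(aq) + Pb(s) → 2 Cu(s) + Pb²⁺(aq), the reaction quotient is Q = [Pb²⁺(aq)] / [Cu⁺(aq)]^2.
Solving for the unknown gives log [Pb²⁺(aq)] = −0.236, so [Pb²⁺(aq)] ≈ 0.58 M.

0.58 M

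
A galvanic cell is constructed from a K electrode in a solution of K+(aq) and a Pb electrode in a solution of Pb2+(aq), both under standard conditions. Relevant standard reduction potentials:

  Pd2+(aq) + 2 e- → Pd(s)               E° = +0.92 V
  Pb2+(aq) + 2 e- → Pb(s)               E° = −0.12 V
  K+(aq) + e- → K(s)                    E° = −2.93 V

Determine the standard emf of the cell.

+2.81 V

The Pb²⁺/Pb couple has the higher E°, so Pb ion is reduced (cathode) and K is oxidized (anode).
E°cell = E°(cathode) − E°(anode) = −0.12 − (−2.93) = +2.81 V.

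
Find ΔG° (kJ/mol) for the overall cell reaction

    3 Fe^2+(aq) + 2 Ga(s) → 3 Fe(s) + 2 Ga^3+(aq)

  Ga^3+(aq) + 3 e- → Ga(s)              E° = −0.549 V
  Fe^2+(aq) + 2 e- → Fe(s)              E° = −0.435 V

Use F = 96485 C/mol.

In the reaction as written Fe^2+(aq) is reduced, so the Fe²⁺/Fe couple is the cathode and Ga³⁺/Ga is the anode.
E°cell = −0.435 − (−0.549) = +0.114 V; balancing electrons gives n = 6.
ΔG° = −nFE°cell = −(6)(96485)(+0.114) J/mol = −66.0 kJ/mol.

−66.0 kJ/mol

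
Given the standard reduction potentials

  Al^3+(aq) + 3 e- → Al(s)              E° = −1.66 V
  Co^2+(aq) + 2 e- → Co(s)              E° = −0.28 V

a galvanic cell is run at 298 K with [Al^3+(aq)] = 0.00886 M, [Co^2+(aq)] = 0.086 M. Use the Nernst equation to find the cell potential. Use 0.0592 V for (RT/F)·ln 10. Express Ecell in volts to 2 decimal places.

Since E°(Co²⁺/Co) > E°(Al³⁺/Al), Co²⁺/Co serves as the cathode.
E°cell = E°cat − E°an = −0.28 − (−1.66) = +1.38 V; n = 6.
The balanced reaction is 3 Co^2+(aq) + 2 Al(s) → 3 Co(s) + 2 Al^3+(aq), so Q = [Al^3+(aq)]^2 / [Co^2+(aq)]^3 = 0.123 and log Q = −0.909.
Applying E = E° − (RT ln10/nF)·log Q gives +1.38 − (0.0592/6)(−0.909) = +1.39 V.

+1.39 V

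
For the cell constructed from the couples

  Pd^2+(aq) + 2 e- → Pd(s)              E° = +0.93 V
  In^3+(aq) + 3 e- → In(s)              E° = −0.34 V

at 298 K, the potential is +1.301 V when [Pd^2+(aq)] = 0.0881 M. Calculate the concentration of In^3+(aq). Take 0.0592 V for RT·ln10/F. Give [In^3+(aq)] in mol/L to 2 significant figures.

The Pd²⁺/Pd couple has the larger reduction potential, so it is the cathode: E°cell = +0.93 − (−0.34) = +1.27 V and n = 6.
Rearranging E = E° − (0.0592/n)·log Q gives log Q = 6(+1.27 − (+1.301))/0.0592 = −3.142.
Balancing electrons gives 3 Pd^2+(aq) + 2 In(s) → 3 Pd(s) + 2 In^3+(aq); thus Q = [In^3+(aq)]^2 / [Pd^2+(aq)]^3.
Solving for the unknown gives log [In^3+(aq)] = −3.154, so [In^3+(aq)] ≈ 0.00070 M.

0.00070 M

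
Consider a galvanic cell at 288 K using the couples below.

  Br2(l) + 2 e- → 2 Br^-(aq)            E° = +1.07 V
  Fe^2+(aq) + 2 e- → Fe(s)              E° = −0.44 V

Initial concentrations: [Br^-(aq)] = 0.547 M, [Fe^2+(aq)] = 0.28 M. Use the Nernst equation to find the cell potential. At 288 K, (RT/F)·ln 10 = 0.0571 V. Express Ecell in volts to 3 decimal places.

+1.541 V

Br₂/Br⁻ is reduced (cathode, E° = +1.07 V) and Fe²⁺/Fe is oxidized (anode).
E°cell = +1.07 − (−0.44) = +1.51 V, with n = 2 electrons transferred.
The balanced reaction is Br2(l) + Fe(s) → 2 Br^-(aq) + Fe^2+(aq), so Q = [Br^-(aq)]^2·[Fe^2+(aq)] = 0.0838 and log Q = −1.077.
By the Nernst equation, E = +1.51 − (0.0571/2)·(−1.077) = +1.541 V.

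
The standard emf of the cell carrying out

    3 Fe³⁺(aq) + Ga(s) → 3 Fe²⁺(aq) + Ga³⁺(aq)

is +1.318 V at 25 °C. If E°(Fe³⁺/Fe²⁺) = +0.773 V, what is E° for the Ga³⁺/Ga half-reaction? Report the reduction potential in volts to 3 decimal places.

−0.545 V

In the reaction as written the Fe³⁺/Fe²⁺ couple is reduced (cathode) and Ga³⁺/Ga is oxidized (anode), so E°cell = E°(Fe³⁺/Fe²⁺) − E°(Ga³⁺/Ga).
E°(Ga³⁺/Ga) = E°(cathode) − E°cell = +0.773 − (+1.318) = −0.545 V.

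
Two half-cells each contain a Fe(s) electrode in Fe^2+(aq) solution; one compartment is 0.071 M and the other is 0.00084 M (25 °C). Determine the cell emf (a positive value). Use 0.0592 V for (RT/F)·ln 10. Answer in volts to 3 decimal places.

For a concentration cell E°cell = 0, since both electrodes use the same couple.
The compartment with the higher Fe^2+(aq) concentration (0.071 M) acts as the cathode; ions are reduced there and produced at the dilute (0.00084 M) anode.
With n = 2, Ecell = −(0.0592/2)·log([dilute]/[conc]) = −(0.0592/2)·log(0.00084/0.071) = +0.057 V.

0.057 V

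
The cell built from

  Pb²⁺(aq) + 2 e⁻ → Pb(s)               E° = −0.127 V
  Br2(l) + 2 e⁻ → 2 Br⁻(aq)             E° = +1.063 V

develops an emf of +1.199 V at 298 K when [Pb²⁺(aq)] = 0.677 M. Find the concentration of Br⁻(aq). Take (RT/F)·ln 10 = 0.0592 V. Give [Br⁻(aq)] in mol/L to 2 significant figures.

0.86 M

Br₂/Br⁻ is the cathode (higher E°); E°cell = +1.063 − (−0.127) = +1.190 V with n = 2.
From the Nernst equation, log Q = n(E° − E)/0.0592 = 2·(+1.190 − (+1.199))/0.0592 = −0.304.
The balanced reaction is Br2(l) + Pb(s) → 2 Br⁻(aq) + Pb²⁺(aq), so Q = [Br⁻(aq)]^2·[Pb²⁺(aq)].
Solving for the unknown gives log [Br⁻(aq)] = −0.067, so [Br⁻(aq)] ≈ 0.86 M.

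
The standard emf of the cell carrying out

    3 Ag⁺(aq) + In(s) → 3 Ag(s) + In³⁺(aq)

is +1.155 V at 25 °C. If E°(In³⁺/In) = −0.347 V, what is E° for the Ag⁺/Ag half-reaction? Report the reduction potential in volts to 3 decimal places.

+0.808 V

In the reaction as written the Ag⁺/Ag couple is reduced (cathode) and In³⁺/In is oxidized (anode), so E°cell = E°(Ag⁺/Ag) − E°(In³⁺/In).
E°(Ag⁺/Ag) = E°cell + E°(anode) = +1.155 + (−0.347) = +0.808 V.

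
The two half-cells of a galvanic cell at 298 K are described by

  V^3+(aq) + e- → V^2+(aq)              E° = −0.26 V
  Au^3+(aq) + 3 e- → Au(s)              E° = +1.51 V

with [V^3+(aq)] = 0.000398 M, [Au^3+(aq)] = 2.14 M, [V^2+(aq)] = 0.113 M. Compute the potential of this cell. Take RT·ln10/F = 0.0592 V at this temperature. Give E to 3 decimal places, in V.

Since E°(Au³⁺/Au) > E°(V³⁺/V²⁺), Au³⁺/Au serves as the cathode.
The standard potential is +1.51 − (−0.26) = +1.77 V and the balanced reaction transfers n = 3 electrons.
For the overall reaction Au^3+(aq) + 3 V^2+(aq) → Au(s) + 3 V^3+(aq), Q = [V^3+(aq)]^3 / ([Au^3+(aq)]·[V^2+(aq)]^3) = 2.04×10^−8, giving log Q = −7.690.
Applying E = E° − (RT ln10/nF)·log Q gives +1.77 − (0.0592/3)(−7.690) = +1.922 V.

+1.922 V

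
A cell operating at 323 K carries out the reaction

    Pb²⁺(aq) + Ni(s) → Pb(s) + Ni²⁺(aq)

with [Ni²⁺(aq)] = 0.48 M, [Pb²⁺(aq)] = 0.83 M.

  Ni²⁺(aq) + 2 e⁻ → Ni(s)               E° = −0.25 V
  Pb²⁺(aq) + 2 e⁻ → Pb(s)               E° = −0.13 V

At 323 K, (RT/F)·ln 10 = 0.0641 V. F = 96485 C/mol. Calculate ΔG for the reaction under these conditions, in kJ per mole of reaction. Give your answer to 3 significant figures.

−24.6 kJ/mol

With Pb²⁺/Pb reduced at the cathode, E°cell = −0.13 − (−0.25) = +0.12 V and n = 2.
Here Q = [Ni²⁺(aq)] / [Pb²⁺(aq)] = 0.578 (log Q = −0.238), giving E = +0.12 − (0.0641/2)·(−0.238) = +0.1276 V.
Then ΔG = −nFE = −2 × 96485 × +0.1276 J/mol = −24.6 kJ/mol.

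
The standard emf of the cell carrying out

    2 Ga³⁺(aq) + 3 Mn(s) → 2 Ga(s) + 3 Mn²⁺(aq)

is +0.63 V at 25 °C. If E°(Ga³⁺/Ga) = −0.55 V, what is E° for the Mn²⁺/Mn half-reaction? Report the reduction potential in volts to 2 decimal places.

−1.18 V

In the reaction as written the Ga³⁺/Ga couple is reduced (cathode) and Mn²⁺/Mn is oxidized (anode), so E°cell = E°(Ga³⁺/Ga) − E°(Mn²⁺/Mn).
E°(Mn²⁺/Mn) = E°(cathode) − E°cell = −0.55 − (+0.63) = −1.18 V.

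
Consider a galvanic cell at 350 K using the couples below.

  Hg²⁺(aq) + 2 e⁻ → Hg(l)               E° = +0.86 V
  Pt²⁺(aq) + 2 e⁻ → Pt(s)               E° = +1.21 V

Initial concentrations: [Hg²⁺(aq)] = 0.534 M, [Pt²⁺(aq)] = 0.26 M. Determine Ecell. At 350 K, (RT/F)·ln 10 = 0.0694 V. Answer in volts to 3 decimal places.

The Pt²⁺/Pt couple has the more positive E°, so it is the cathode; Hg²⁺/Hg is the anode.
E°cell = E°cat − E°an = +1.21 − (+0.86) = +0.35 V; n = 2.
The balanced reaction is Pt²⁺(aq) + Hg(l) → Pt(s) + Hg²⁺(aq), so Q = [Hg²⁺(aq)] / [Pt²⁺(aq)] = 2.05 and log Q = 0.313.
By the Nernst equation, E = +0.35 − (0.0694/2)·(0.313) = +0.339 V.

+0.339 V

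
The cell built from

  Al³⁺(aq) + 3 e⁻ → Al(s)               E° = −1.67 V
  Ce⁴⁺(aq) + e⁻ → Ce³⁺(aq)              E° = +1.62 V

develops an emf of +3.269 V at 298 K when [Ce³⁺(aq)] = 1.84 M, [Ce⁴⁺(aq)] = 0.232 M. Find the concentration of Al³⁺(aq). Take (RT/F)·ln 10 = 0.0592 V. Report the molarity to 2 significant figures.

0.023 M

Ce⁴⁺/Ce³⁺ is the cathode (higher E°); E°cell = +1.62 − (−1.67) = +3.29 V with n = 3.
Since E = E° − (0.0592/n)·log Q, log Q = n(E° − E)/0.0592 = 1.064.
Balancing electrons gives 3 Ce⁴⁺(aq) + Al(s) → 3 Ce³⁺(aq) + Al³⁺(aq); thus Q = ([Ce³⁺(aq)]^3·[Al³⁺(aq)]) / [Ce⁴⁺(aq)]^3.
Isolating [Al³⁺(aq)] in Q = 10^{1.064} yields log [Al³⁺(aq)] = −1.634, i.e. 0.023 M.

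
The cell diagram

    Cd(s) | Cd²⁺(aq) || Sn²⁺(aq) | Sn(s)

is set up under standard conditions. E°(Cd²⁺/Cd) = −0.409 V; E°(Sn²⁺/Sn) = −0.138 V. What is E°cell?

By convention the left-hand electrode in cell notation is the anode (oxidation) and the right-hand electrode is the cathode (reduction).
E°cell = E°(right) − E°(left) = −0.138 − (−0.409) = +0.271 V.

+0.271 V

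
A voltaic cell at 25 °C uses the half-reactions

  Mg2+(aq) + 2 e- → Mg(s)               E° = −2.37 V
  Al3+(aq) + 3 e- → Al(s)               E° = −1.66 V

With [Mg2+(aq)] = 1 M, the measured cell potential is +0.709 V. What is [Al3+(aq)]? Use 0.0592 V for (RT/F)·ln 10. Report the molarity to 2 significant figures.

0.89 M

Al³⁺/Al is the cathode (higher E°); E°cell = −1.66 − (−2.37) = +0.71 V with n = 6.
Since E = E° − (0.0592/n)·log Q, log Q = n(E° − E)/0.0592 = 0.101.
Balancing electrons gives 2 Al3+(aq) + 3 Mg(s) → 2 Al(s) + 3 Mg2+(aq); thus Q = [Mg2+(aq)]^3 / [Al3+(aq)]^2.
Substituting the known concentrations and solving, log [Al3+(aq)] = −0.051 and [Al3+(aq)] = 0.89 M.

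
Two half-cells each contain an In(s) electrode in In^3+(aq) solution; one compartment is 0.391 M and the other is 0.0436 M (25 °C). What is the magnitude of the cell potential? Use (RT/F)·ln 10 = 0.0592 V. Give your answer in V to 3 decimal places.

For a concentration cell E°cell = 0, since both electrodes use the same couple.
The compartment with the higher In^3+(aq) concentration (0.391 M) acts as the cathode; ions are reduced there and produced at the dilute (0.0436 M) anode.
With n = 3, Ecell = −(0.0592/3)·log([dilute]/[conc]) = −(0.0592/3)·log(0.0436/0.391) = +0.019 V.

0.019 V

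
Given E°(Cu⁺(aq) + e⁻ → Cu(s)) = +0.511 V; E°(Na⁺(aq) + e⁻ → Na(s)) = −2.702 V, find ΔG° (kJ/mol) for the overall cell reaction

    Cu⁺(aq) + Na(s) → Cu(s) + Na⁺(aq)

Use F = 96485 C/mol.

−310 kJ/mol

In the reaction as written Cu⁺(aq) is reduced, so the Cu⁺/Cu couple is the cathode and Na⁺/Na is the anode.
E°cell = +0.511 − (−2.702) = +3.213 V; balancing electrons gives n = 1.
ΔG° = −nFE°cell = −(1)(96485)(+3.213) J/mol = −310 kJ/mol.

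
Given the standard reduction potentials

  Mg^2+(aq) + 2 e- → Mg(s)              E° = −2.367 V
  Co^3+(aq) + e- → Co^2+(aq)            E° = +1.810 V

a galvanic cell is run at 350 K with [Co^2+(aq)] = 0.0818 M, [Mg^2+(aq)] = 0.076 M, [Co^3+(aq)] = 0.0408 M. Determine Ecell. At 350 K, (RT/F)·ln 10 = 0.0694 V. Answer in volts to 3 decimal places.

+4.195 V

Since E°(Co³⁺/Co²⁺) > E°(Mg²⁺/Mg), Co³⁺/Co²⁺ serves as the cathode.
E°cell = E°cat − E°an = +1.810 − (−2.367) = +4.177 V; n = 2.
The balanced reaction is 2 Co^3+(aq) + Mg(s) → 2 Co^2+(aq) + Mg^2+(aq), so Q = ([Co^2+(aq)]^2·[Mg^2+(aq)]) / [Co^3+(aq)]^2 = 0.305 and log Q = −0.515.
By the Nernst equation, E = +4.177 − (0.0694/2)·(−0.515) = +4.195 V.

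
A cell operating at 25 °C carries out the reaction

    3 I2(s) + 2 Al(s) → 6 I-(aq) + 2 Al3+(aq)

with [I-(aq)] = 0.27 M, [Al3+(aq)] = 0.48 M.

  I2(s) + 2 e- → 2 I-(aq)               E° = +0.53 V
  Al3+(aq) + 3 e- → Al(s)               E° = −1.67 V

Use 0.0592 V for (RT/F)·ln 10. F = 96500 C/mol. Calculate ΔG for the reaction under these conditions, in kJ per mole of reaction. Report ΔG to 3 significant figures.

−1300 kJ/mol

With I₂/I⁻ reduced at the cathode, E°cell = +0.53 − (−1.67) = +2.20 V and n = 6.
Q = [I-(aq)]^6·[Al3+(aq)]^2 = 8.93×10^−5, so log Q = −4.049 and E = +2.20 − (0.0592/6)(−4.049) = +2.2400 V.
ΔG = −nFE = −(6)(96500)(+2.2400) J/mol = −1300 kJ/mol.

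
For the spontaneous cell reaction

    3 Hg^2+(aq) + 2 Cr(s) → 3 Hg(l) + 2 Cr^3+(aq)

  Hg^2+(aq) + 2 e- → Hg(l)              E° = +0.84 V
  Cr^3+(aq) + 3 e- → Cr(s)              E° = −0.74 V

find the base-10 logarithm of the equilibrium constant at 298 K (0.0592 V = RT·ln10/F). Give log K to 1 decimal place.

log K = 160.1

The Hg²⁺/Hg couple is reduced (cathode); E°cell = +0.84 − (−0.74) = +1.58 V with n = 6.
At equilibrium E = 0, so log K = nE°cell / 0.0592 = (6)(+1.58) / 0.0592 = 160.1.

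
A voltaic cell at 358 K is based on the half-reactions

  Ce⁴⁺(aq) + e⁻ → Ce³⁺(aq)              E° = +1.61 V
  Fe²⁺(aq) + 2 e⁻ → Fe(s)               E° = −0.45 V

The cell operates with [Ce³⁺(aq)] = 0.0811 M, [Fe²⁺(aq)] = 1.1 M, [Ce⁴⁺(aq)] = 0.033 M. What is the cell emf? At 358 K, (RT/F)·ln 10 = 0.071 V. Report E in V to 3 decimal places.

+2.031 V

Ce⁴⁺/Ce³⁺ is reduced (cathode, E° = +1.61 V) and Fe²⁺/Fe is oxidized (anode).
E°cell = +1.61 − (−0.45) = +2.06 V, with n = 2 electrons transferred.
The balanced reaction is 2 Ce⁴⁺(aq) + Fe(s) → 2 Ce³⁺(aq) + Fe²⁺(aq), so Q = ([Ce³⁺(aq)]^2·[Fe²⁺(aq)]) / [Ce⁴⁺(aq)]^2 = 6.64 and log Q = 0.822.
E = E° − (0.071/n)·log Q = +2.06 − (0.071/2)(0.822) = +2.031 V.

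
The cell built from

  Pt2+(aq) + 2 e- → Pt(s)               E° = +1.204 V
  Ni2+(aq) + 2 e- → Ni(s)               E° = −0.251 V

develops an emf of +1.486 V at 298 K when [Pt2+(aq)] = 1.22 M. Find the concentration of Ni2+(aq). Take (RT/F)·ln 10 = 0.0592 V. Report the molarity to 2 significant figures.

With Pt²⁺/Pt at the cathode and Ni²⁺/Ni at the anode, E°cell = +1.204 − (−0.251) = +1.455 V (n = 2).
From the Nernst equation, log Q = n(E° − E)/0.0592 = 2·(+1.455 − (+1.486))/0.0592 = −1.047.
Balancing electrons gives Pt2+(aq) + Ni(s) → Pt(s) + Ni2+(aq); thus Q = [Ni2+(aq)] / [Pt2+(aq)].
Solving for the unknown gives log [Ni2+(aq)] = −0.961, so [Ni2+(aq)] ≈ 0.11 M.

0.11 M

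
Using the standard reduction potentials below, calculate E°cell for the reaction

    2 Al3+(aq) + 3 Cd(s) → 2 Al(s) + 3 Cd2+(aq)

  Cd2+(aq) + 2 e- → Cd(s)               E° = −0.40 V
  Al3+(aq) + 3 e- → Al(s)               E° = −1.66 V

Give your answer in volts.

In the reaction as written, Al3+(aq) is reduced (cathode) and Cd2+(aq) is produced by oxidation at the anode.
E°cell = E°(cathode) − E°(anode) = −1.66 − (−0.40) = −1.26 V.
The negative E°cell means the reaction is non-spontaneous in the direction written.

−1.26 V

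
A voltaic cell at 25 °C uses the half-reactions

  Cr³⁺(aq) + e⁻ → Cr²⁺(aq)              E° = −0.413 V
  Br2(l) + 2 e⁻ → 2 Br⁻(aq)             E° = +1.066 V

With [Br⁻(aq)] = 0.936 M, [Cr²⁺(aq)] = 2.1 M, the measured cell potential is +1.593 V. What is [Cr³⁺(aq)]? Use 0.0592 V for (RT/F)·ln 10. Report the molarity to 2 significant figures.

Br₂/Br⁻ is the cathode (higher E°); E°cell = +1.066 − (−0.413) = +1.479 V with n = 2.
Rearranging E = E° − (0.0592/n)·log Q gives log Q = 2(+1.479 − (+1.593))/0.0592 = −3.851.
Balancing electrons gives Br2(l) + 2 Cr²⁺(aq) → 2 Br⁻(aq) + 2 Cr³⁺(aq); thus Q = ([Br⁻(aq)]^2·[Cr³⁺(aq)]^2) / [Cr²⁺(aq)]^2.
Substituting the known concentrations and solving, log [Cr³⁺(aq)] = −1.575 and [Cr³⁺(aq)] = 0.027 M.

0.027 M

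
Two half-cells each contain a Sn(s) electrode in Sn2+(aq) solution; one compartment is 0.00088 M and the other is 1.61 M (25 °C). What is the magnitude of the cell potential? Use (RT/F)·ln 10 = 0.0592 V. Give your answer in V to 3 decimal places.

0.097 V

For a concentration cell E°cell = 0, since both electrodes use the same couple.
The compartment with the higher Sn2+(aq) concentration (1.61 M) acts as the cathode; ions are reduced there and produced at the dilute (0.00088 M) anode.
With n = 2, Ecell = −(0.0592/2)·log([dilute]/[conc]) = −(0.0592/2)·log(0.00088/1.61) = +0.097 V.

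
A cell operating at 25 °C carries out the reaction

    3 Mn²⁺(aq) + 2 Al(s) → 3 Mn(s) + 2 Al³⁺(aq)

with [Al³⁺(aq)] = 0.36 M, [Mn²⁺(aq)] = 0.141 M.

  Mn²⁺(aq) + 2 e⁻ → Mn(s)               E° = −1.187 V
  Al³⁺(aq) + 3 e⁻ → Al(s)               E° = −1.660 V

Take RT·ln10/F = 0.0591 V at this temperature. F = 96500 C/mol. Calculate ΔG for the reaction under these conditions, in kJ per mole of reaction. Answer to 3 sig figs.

With Mn²⁺/Mn reduced at the cathode, E°cell = −1.187 − (−1.660) = +0.473 V and n = 6.
Q = [Al³⁺(aq)]^2 / [Mn²⁺(aq)]^3 = 46.2, so log Q = 1.665 and E = +0.473 − (0.0591/6)(1.665) = +0.4566 V.
Finally ΔG = −nFE = −(6)(96500 C/mol)(+0.4566 V) = −264 kJ/mol.

−264 kJ/mol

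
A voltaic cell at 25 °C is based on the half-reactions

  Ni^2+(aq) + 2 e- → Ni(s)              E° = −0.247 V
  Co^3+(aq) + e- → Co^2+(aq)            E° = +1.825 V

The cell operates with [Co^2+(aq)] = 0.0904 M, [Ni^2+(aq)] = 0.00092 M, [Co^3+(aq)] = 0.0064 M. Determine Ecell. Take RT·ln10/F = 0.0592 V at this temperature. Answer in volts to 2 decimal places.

+2.09 V

The Co³⁺/Co²⁺ couple has the more positive E°, so it is the cathode; Ni²⁺/Ni is the anode.
The standard potential is +1.825 − (−0.247) = +2.072 V and the balanced reaction transfers n = 2 electrons.
Balancing gives 2 Co^3+(aq) + Ni(s) → 2 Co^2+(aq) + Ni^2+(aq); hence Q = ([Co^2+(aq)]^2·[Ni^2+(aq)]) / [Co^3+(aq)]^2 = 0.184 (log Q = −0.736).
By the Nernst equation, E = +2.072 − (0.0592/2)·(−0.736) = +2.09 V.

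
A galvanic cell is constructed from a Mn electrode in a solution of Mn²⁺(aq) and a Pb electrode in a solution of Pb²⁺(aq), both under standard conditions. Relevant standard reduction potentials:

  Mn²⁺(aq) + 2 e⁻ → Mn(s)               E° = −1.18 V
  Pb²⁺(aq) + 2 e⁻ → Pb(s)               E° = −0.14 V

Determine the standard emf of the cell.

Of the two couples in this cell, the one with the more positive reduction potential is reduced at the cathode: here that is Pb²⁺/Pb (−0.14 V); Mn²⁺/Mn (−1.18 V) is the anode.
E°cell = E°(cathode) − E°(anode) = −0.14 − (−1.18) = +1.04 V.

+1.04 V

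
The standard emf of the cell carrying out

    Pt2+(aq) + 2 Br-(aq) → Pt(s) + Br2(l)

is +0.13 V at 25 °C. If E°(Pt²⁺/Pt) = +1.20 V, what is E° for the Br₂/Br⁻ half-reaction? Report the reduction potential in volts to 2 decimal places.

+1.07 V

In the reaction as written the Pt²⁺/Pt couple is reduced (cathode) and Br₂/Br⁻ is oxidized (anode), so E°cell = E°(Pt²⁺/Pt) − E°(Br₂/Br⁻).
E°(Br₂/Br⁻) = E°(cathode) − E°cell = +1.20 − (+0.13) = +1.07 V.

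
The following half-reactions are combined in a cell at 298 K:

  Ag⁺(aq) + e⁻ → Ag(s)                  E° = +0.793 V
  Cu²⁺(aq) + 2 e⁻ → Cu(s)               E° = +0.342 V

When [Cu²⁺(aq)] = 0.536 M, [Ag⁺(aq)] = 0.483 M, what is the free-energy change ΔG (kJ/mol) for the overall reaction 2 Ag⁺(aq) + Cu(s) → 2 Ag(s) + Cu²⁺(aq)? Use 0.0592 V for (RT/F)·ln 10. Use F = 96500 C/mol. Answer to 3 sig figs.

−85.0 kJ/mol

With Ag⁺/Ag reduced at the cathode, E°cell = +0.793 − (+0.342) = +0.451 V and n = 2.
Q = [Cu²⁺(aq)] / [Ag⁺(aq)]^2 = 2.3, so log Q = 0.361 and E = +0.451 − (0.0592/2)(0.361) = +0.4403 V.
ΔG = −nFE = −(2)(96500)(+0.4403) J/mol = −85.0 kJ/mol.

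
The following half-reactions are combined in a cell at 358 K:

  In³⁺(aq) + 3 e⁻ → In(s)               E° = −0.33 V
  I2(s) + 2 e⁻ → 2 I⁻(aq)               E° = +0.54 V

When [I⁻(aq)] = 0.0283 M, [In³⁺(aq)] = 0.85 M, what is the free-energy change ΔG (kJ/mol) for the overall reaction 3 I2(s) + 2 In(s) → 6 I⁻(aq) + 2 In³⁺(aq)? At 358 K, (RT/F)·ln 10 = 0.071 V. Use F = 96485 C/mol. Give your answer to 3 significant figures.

−568 kJ/mol

With I₂/I⁻ reduced at the cathode, E°cell = +0.54 − (−0.33) = +0.87 V and n = 6.
The reaction quotient is [I⁻(aq)]^6·[In³⁺(aq)]^2 = 3.71×10^−10; by Nernst, E = +0.87 − (0.071/6)(−9.430) = +0.9816 V.
Then ΔG = −nFE = −6 × 96485 × +0.9816 J/mol = −568 kJ/mol.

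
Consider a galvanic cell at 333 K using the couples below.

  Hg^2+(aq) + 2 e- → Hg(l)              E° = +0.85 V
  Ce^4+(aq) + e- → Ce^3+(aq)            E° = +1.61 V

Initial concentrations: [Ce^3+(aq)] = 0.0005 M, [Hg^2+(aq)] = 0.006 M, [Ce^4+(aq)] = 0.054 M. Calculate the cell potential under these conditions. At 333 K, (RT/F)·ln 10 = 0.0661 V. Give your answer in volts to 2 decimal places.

+0.97 V

The Ce⁴⁺/Ce³⁺ couple has the more positive E°, so it is the cathode; Hg²⁺/Hg is the anode.
The standard potential is +1.61 − (+0.85) = +0.76 V and the balanced reaction transfers n = 2 electrons.
For the overall reaction 2 Ce^4+(aq) + Hg(l) → 2 Ce^3+(aq) + Hg^2+(aq), Q = ([Ce^3+(aq)]^2·[Hg^2+(aq)]) / [Ce^4+(aq)]^2 = 5.14×10^−7, giving log Q = −6.289.
E = E° − (0.0661/n)·log Q = +0.76 − (0.0661/2)(−6.289) = +0.97 V.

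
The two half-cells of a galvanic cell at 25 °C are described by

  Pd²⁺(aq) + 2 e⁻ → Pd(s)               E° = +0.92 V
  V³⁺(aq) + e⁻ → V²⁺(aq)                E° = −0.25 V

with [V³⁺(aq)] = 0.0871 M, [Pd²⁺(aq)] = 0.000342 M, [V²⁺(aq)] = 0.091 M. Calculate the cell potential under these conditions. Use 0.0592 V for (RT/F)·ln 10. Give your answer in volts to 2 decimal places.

+1.07 V

Pd²⁺/Pd is reduced (cathode, E° = +0.92 V) and V³⁺/V²⁺ is oxidized (anode).
E°cell = +0.92 − (−0.25) = +1.17 V, with n = 2 electrons transferred.
The balanced reaction is Pd²⁺(aq) + 2 V²⁺(aq) → Pd(s) + 2 V³⁺(aq), so Q = [V³⁺(aq)]^2 / ([Pd²⁺(aq)]·[V²⁺(aq)]^2) = 2.68×10^3 and log Q = 3.428.
Applying E = E° − (RT ln10/nF)·log Q gives +1.17 − (0.0592/2)(3.428) = +1.07 V.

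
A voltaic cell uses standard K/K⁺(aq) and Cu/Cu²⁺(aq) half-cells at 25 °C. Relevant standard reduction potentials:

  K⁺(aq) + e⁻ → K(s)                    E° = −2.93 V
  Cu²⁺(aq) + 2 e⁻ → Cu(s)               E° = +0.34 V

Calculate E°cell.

+3.27 V

Of the two couples in this cell, the one with the more positive reduction potential is reduced at the cathode: here that is Cu²⁺/Cu (+0.34 V); K⁺/K (−2.93 V) is the anode.
E°cell = E°(cathode) − E°(anode) = +0.34 − (−2.93) = +3.27 V.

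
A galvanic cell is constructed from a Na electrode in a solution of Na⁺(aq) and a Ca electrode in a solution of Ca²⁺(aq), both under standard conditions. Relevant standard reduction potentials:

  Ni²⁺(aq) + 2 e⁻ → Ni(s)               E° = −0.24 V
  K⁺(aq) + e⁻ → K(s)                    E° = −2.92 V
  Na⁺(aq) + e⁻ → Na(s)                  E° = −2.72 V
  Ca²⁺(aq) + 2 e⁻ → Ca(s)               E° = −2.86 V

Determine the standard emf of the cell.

+0.14 V

The Na⁺/Na couple has the higher E°, so Na ion is reduced (cathode) and Ca is oxidized (anode).
E°cell = E°(cathode) − E°(anode) = −2.72 − (−2.86) = +0.14 V.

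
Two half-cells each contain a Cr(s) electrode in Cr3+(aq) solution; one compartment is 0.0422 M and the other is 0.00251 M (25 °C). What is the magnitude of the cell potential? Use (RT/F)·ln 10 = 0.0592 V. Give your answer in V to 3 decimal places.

0.024 V

For a concentration cell E°cell = 0, since both electrodes use the same couple.
The compartment with the higher Cr3+(aq) concentration (0.0422 M) acts as the cathode; ions are reduced there and produced at the dilute (0.00251 M) anode.
With n = 3, Ecell = −(0.0592/3)·log([dilute]/[conc]) = −(0.0592/3)·log(0.00251/0.0422) = +0.024 V.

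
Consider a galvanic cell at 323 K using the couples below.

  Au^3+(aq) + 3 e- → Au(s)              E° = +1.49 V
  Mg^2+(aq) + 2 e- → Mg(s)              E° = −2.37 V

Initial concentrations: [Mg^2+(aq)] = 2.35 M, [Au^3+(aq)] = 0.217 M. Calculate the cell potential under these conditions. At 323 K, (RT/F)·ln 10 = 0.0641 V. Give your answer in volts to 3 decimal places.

Since E°(Au³⁺/Au) > E°(Mg²⁺/Mg), Au³⁺/Au serves as the cathode.
The standard potential is +1.49 − (−2.37) = +3.86 V and the balanced reaction transfers n = 6 electrons.
The balanced reaction is 2 Au^3+(aq) + 3 Mg(s) → 2 Au(s) + 3 Mg^2+(aq), so Q = [Mg^2+(aq)]^3 / [Au^3+(aq)]^2 = 276 and log Q = 2.440.
Applying E = E° − (RT ln10/nF)·log Q gives +3.86 − (0.0641/6)(2.440) = +3.834 V.

+3.834 V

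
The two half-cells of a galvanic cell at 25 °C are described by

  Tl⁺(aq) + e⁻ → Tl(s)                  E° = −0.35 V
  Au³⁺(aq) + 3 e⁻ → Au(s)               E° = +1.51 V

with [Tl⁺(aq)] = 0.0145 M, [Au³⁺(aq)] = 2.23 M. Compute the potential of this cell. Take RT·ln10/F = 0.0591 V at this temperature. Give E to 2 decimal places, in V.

Au³⁺/Au is reduced (cathode, E° = +1.51 V) and Tl⁺/Tl is oxidized (anode).
E°cell = +1.51 − (−0.35) = +1.86 V, with n = 3 electrons transferred.
Balancing gives Au³⁺(aq) + 3 Tl(s) → Au(s) + 3 Tl⁺(aq); hence Q = [Tl⁺(aq)]^3 / [Au³⁺(aq)] = 1.37×10^−6 (log Q = −5.864).
Applying E = E° − (RT ln10/nF)·log Q gives +1.86 − (0.0591/3)(−5.864) = +1.98 V.

+1.98 V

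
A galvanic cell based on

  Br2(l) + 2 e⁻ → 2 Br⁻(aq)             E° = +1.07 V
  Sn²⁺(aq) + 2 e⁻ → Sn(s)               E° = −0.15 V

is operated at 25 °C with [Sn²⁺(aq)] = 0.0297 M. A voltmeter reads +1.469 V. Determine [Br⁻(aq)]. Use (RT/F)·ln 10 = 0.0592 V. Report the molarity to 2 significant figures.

0.00036 M

With Br₂/Br⁻ at the cathode and Sn²⁺/Sn at the anode, E°cell = +1.07 − (−0.15) = +1.22 V (n = 2).
Since E = E° − (0.0592/n)·log Q, log Q = n(E° − E)/0.0592 = −8.412.
For Br2(l) + Sn(s) → 2 Br⁻(aq) + Sn²⁺(aq), the reaction quotient is Q = [Br⁻(aq)]^2·[Sn²⁺(aq)].
Isolating [Br⁻(aq)] in Q = 10^{−8.412} yields log [Br⁻(aq)] = −3.442, i.e. 0.00036 M.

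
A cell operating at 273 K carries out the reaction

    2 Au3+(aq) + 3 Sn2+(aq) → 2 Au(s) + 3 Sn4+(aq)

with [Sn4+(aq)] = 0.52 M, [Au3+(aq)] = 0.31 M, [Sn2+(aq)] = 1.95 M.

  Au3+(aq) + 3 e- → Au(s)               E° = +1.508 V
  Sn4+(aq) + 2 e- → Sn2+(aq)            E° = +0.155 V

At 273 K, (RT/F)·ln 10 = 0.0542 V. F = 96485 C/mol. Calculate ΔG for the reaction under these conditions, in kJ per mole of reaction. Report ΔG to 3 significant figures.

−787 kJ/mol

The standard cell potential is +1.508 − (+0.155) = +1.353 V, with n = 6 electrons in the balanced equation.
The reaction quotient is [Sn4+(aq)]^3 / ([Au3+(aq)]^2·[Sn2+(aq)]^3) = 0.197; by Nernst, E = +1.353 − (0.0542/6)(−0.705) = +1.3594 V.
Finally ΔG = −nFE = −(6)(96485 C/mol)(+1.3594 V) = −787 kJ/mol.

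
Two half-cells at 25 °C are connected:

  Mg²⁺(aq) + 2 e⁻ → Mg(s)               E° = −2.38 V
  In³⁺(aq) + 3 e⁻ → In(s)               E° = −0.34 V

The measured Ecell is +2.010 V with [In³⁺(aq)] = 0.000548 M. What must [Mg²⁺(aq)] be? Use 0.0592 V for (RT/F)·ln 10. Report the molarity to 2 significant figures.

0.069 M

In³⁺/In is the cathode (higher E°); E°cell = −0.34 − (−2.38) = +2.04 V with n = 6.
Rearranging E = E° − (0.0592/n)·log Q gives log Q = 6(+2.04 − (+2.010))/0.0592 = 3.041.
Balancing electrons gives 2 In³⁺(aq) + 3 Mg(s) → 2 In(s) + 3 Mg²⁺(aq); thus Q = [Mg²⁺(aq)]^3 / [In³⁺(aq)]^2.
Solving for the unknown gives log [Mg²⁺(aq)] = −1.160, so [Mg²⁺(aq)] ≈ 0.069 M.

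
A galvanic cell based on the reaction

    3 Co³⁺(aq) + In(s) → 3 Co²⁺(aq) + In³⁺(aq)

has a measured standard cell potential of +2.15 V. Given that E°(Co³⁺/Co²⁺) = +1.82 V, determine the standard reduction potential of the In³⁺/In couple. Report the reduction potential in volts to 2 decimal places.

−0.33 V

In the reaction as written the Co³⁺/Co²⁺ couple is reduced (cathode) and In³⁺/In is oxidized (anode), so E°cell = E°(Co³⁺/Co²⁺) − E°(In³⁺/In).
E°(In³⁺/In) = E°(cathode) − E°cell = +1.82 − (+2.15) = −0.33 V.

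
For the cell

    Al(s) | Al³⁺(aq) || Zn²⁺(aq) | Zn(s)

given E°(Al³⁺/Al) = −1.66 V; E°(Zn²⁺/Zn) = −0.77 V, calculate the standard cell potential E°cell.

+0.89 V

By convention the left-hand electrode in cell notation is the anode (oxidation) and the right-hand electrode is the cathode (reduction).
E°cell = E°(right) − E°(left) = −0.77 − (−1.66) = +0.89 V.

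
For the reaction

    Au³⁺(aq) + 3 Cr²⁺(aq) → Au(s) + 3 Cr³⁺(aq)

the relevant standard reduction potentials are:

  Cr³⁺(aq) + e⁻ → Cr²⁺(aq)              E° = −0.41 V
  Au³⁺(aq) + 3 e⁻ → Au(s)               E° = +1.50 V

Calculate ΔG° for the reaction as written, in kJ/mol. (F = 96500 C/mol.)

−553 kJ/mol

In the reaction as written Au³⁺(aq) is reduced, so the Au³⁺/Au couple is the cathode and Cr³⁺/Cr²⁺ is the anode.
E°cell = +1.50 − (−0.41) = +1.91 V; balancing electrons gives n = 3.
ΔG° = −nFE°cell = −(3)(96500)(+1.91) J/mol = −553 kJ/mol.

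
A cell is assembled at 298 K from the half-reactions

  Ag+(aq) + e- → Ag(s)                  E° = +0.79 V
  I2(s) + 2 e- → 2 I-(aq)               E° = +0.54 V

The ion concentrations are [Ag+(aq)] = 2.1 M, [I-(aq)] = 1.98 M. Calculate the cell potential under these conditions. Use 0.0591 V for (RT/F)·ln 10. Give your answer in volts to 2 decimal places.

+0.29 V

Ag⁺/Ag is reduced (cathode, E° = +0.79 V) and I₂/I⁻ is oxidized (anode).
E°cell = E°cat − E°an = +0.79 − (+0.54) = +0.25 V; n = 2.
For the overall reaction 2 Ag+(aq) + 2 I-(aq) → 2 Ag(s) + I2(s), Q = 1 / ([Ag+(aq)]^2·[I-(aq)]^2) = 0.0578, giving log Q = −1.238.
E = E° − (0.0591/n)·log Q = +0.25 − (0.0591/2)(−1.238) = +0.29 V.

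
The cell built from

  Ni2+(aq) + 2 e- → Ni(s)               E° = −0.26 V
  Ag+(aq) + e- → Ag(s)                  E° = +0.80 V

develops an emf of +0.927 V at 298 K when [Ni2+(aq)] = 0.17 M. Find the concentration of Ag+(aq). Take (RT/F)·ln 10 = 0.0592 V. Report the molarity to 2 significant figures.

The Ag⁺/Ag couple has the larger reduction potential, so it is the cathode: E°cell = +0.80 − (−0.26) = +1.06 V and n = 2.
From the Nernst equation, log Q = n(E° − E)/0.0592 = 2·(+1.06 − (+0.927))/0.0592 = 4.493.
The balanced reaction is 2 Ag+(aq) + Ni(s) → 2 Ag(s) + Ni2+(aq), so Q = [Ni2+(aq)] / [Ag+(aq)]^2.
Solving for the unknown gives log [Ag+(aq)] = −2.631, so [Ag+(aq)] ≈ 0.0023 M.

0.0023 M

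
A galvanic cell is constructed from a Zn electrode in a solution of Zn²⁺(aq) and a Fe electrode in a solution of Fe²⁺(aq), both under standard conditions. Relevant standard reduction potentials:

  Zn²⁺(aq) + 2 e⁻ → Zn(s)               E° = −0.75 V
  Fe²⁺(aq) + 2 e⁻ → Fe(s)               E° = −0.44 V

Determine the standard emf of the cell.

The Fe²⁺/Fe couple has the higher E°, so Fe ion is reduced (cathode) and Zn is oxidized (anode).
E°cell = E°(cathode) − E°(anode) = −0.44 − (−0.75) = +0.31 V.

+0.31 V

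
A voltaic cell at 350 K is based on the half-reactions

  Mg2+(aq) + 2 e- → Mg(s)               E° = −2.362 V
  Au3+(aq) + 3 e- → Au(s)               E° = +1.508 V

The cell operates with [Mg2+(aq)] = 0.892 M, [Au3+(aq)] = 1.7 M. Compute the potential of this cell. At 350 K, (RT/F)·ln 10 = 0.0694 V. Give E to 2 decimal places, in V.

+3.88 V

The Au³⁺/Au couple has the more positive E°, so it is the cathode; Mg²⁺/Mg is the anode.
E°cell = E°cat − E°an = +1.508 − (−2.362) = +3.870 V; n = 6.
For the overall reaction 2 Au3+(aq) + 3 Mg(s) → 2 Au(s) + 3 Mg2+(aq), Q = [Mg2+(aq)]^3 / [Au3+(aq)]^2 = 0.246, giving log Q = −0.610.
Applying E = E° − (RT ln10/nF)·log Q gives +3.870 − (0.0694/6)(−0.610) = +3.88 V.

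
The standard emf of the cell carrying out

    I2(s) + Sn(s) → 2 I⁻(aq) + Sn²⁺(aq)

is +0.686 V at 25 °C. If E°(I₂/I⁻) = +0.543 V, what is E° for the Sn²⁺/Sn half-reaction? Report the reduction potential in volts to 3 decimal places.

In the reaction as written the I₂/I⁻ couple is reduced (cathode) and Sn²⁺/Sn is oxidized (anode), so E°cell = E°(I₂/I⁻) − E°(Sn²⁺/Sn).
E°(Sn²⁺/Sn) = E°(cathode) − E°cell = +0.543 − (+0.686) = −0.143 V.

−0.143 V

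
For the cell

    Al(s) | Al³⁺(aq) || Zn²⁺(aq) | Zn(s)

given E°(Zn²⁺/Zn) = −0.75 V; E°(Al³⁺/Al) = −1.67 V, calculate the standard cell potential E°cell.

+0.92 V

By convention the left-hand electrode in cell notation is the anode (oxidation) and the right-hand electrode is the cathode (reduction).
E°cell = E°(right) − E°(left) = −0.75 − (−1.67) = +0.92 V.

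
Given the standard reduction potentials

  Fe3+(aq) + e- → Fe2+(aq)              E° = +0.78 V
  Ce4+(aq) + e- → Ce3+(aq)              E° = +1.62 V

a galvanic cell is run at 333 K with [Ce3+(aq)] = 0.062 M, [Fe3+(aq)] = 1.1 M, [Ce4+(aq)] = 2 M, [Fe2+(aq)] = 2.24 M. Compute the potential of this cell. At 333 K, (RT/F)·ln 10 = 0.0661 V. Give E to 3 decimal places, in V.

Ce⁴⁺/Ce³⁺ is reduced (cathode, E° = +1.62 V) and Fe³⁺/Fe²⁺ is oxidized (anode).
E°cell = +1.62 − (+0.78) = +0.84 V, with n = 1 electron transferred.
The balanced reaction is Ce4+(aq) + Fe2+(aq) → Ce3+(aq) + Fe3+(aq), so Q = ([Ce3+(aq)]·[Fe3+(aq)]) / ([Ce4+(aq)]·[Fe2+(aq)]) = 0.0152 and log Q = −1.817.
By the Nernst equation, E = +0.84 − (0.0661/1)·(−1.817) = +0.960 V.

+0.960 V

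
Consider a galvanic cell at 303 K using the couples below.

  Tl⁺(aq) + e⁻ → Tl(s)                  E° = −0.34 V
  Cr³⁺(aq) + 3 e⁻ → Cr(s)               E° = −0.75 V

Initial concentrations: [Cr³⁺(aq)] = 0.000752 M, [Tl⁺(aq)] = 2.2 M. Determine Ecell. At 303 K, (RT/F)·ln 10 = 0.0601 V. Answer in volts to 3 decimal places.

The Tl⁺/Tl couple has the more positive E°, so it is the cathode; Cr³⁺/Cr is the anode.
E°cell = E°cat − E°an = −0.34 − (−0.75) = +0.41 V; n = 3.
For the overall reaction 3 Tl⁺(aq) + Cr(s) → 3 Tl(s) + Cr³⁺(aq), Q = [Cr³⁺(aq)] / [Tl⁺(aq)]^3 = 7.06×10^−5, giving log Q = −4.151.
Applying E = E° − (RT ln10/nF)·log Q gives +0.41 − (0.0601/3)(−4.151) = +0.493 V.

+0.493 V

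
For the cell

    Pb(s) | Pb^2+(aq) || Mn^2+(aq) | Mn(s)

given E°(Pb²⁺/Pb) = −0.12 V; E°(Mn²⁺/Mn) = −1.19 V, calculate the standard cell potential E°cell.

−1.07 V

By convention the left-hand electrode in cell notation is the anode (oxidation) and the right-hand electrode is the cathode (reduction).
E°cell = E°(right) − E°(left) = −1.19 − (−0.12) = −1.07 V.
The negative sign shows that, as written, the cell would require an external voltage to drive the reaction.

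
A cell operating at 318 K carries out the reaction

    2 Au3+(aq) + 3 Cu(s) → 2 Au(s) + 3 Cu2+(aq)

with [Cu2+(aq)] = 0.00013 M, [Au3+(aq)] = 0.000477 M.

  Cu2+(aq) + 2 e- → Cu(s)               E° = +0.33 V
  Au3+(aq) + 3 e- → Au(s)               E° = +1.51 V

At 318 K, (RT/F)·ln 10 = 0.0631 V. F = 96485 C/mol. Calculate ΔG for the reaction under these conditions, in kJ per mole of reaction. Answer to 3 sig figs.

With Au³⁺/Au reduced at the cathode, E°cell = +1.51 − (+0.33) = +1.18 V and n = 6.
The reaction quotient is [Cu2+(aq)]^3 / [Au3+(aq)]^2 = 9.66×10^−6; by Nernst, E = +1.18 − (0.0631/6)(−5.015) = +1.2327 V.
Finally ΔG = −nFE = −(6)(96485 C/mol)(+1.2327 V) = −714 kJ/mol.

−714 kJ/mol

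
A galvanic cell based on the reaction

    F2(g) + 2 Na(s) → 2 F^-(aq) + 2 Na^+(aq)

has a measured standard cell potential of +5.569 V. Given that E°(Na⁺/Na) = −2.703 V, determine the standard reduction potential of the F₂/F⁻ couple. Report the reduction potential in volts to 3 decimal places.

In the reaction as written the F₂/F⁻ couple is reduced (cathode) and Na⁺/Na is oxidized (anode), so E°cell = E°(F₂/F⁻) − E°(Na⁺/Na).
E°(F₂/F⁻) = E°cell + E°(anode) = +5.569 + (−2.703) = +2.866 V.

+2.866 V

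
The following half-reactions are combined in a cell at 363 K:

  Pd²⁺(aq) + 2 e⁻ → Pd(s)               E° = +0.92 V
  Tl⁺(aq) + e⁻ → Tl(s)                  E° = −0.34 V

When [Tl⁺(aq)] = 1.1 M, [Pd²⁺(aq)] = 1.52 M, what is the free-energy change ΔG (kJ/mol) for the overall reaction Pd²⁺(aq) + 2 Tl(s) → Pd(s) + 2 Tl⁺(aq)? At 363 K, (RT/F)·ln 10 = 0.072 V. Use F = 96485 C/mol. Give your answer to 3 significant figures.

−244 kJ/mol

With Pd²⁺/Pd reduced at the cathode, E°cell = +0.92 − (−0.34) = +1.26 V and n = 2.
Here Q = [Tl⁺(aq)]^2 / [Pd²⁺(aq)] = 0.796 (log Q = −0.099), giving E = +1.26 − (0.072/2)·(−0.099) = +1.2636 V.
ΔG = −nFE = −(2)(96485)(+1.2636) J/mol = −244 kJ/mol.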